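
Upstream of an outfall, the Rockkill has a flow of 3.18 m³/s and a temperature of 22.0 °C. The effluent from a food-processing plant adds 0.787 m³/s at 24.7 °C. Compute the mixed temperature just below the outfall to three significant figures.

Flow-weighted mixing: C = (Q_r C_r + Q_w C_w)/(Q_r + Q_w)
= (3.18×22.0 + 0.787×24.7)/(3.18 + 0.787) = 89.40/3.967 = 22.54 °C.

22.5 °C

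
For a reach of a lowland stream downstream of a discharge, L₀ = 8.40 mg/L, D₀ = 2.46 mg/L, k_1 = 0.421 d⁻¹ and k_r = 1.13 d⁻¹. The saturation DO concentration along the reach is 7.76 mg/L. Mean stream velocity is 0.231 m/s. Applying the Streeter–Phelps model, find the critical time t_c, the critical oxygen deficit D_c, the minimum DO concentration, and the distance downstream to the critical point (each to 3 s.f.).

With k_r/k_1 = 2.684 and 1 − D₀(k_r−k_1)/(k_1 L₀) = 0.5068,
t_c = ln(2.684 × 0.5068) / (1.13 − 0.421) = ln(1.360) / 0.7090 = 0.3077/0.7090 = 0.4340 d.
D_c = (k_1/k_r) L₀ e^(−k_1 t_c) = (0.421/1.13) × 8.40 × e^(−0.421×0.4340) = 0.3726 × 8.40 × 0.8330 = 2.607 mg/L.
Minimum DO = C_s − D_c = 7.76 − 2.607 = 5.153 mg/L.
x_c = v t_c = 0.231 m/s × 0.4340 d × 86400 s/d = 8662 m ≈ 8.66 km.

t_c ≈ 0.434 d; D_c ≈ 2.61 mg/L; min DO ≈ 5.15 mg/L; x_c ≈ 8.66 km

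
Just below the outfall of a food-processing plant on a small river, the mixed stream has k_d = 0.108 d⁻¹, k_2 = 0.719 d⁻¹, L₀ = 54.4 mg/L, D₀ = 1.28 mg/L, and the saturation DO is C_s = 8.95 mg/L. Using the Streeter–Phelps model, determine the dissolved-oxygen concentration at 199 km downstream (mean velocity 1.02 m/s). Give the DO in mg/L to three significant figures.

DO ≈ 3.06 mg/L

Travel time t = x/v = 199 km / (1.02 m/s) = 199000 m / 1.02 m/s = 195100 s = 2.258 d.
k_d L₀/(k_2−k_d) = 0.108×54.4/(0.719−0.108) = 5.875/0.6110 = 9.616 mg/L.
e^(−k_d t) = e^(−0.108×2.258) = 0.7836; e^(−k_2 t) = e^(−0.719×2.258) = 0.1972.
D = 9.616 × (0.7836 − 0.1972) + 1.28 × 0.1972 = 5.639 + 0.2524 = 5.891 mg/L.
DO = C_s − D = 8.95 − 5.891 = 3.059 mg/L.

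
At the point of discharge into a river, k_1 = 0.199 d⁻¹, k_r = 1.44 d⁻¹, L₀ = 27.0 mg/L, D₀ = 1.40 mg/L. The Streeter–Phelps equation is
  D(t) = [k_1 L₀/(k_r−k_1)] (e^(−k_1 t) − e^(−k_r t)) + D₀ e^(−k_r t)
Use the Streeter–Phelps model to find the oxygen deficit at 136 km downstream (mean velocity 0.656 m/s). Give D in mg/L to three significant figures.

Travel time t = x/v = 136 km / (0.656 m/s) = 136000 m / 0.656 m/s = 207300 s = 2.400 d.
k_1 L₀/(k_r−k_1) = 0.199×27.0/(1.44−0.199) = 5.373/1.241 = 4.330 mg/L.
e^(−k_1 t) = e^(−0.199×2.400) = 0.6203; e^(−k_r t) = e^(−1.44×2.400) = 0.03158.
D = 4.330 × (0.6203 − 0.03158) + 1.40 × 0.03158 = 2.549 + 0.04421 = 2.593 mg/L.

D ≈ 2.59 mg/L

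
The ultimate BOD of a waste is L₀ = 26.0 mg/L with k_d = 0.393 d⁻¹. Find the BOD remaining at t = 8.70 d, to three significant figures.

L_t = L₀ e^(−k_d t) = 26.0 × e^(−0.393×8.70) = 26.0 × 0.03274 = 0.8513 mg/L.

L ≈ 0.851 mg/L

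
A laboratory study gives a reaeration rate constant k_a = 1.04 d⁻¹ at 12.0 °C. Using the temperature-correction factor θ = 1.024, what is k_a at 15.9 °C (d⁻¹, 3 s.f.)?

k_a ≈ 1.14 d⁻¹

k_a(T₂) = k_a(T₁) · θ^(T₂−T₁) = 1.04 × 1.024^(15.9−12.0)
= 1.04 × 1.024^3.90 = 1.04 × 1.097 = 1.141 d⁻¹.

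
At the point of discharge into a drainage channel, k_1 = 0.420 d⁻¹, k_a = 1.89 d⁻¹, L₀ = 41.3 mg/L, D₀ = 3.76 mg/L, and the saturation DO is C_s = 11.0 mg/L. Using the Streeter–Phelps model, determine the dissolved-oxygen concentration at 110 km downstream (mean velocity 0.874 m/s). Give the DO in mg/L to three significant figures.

DO ≈ 5.11 mg/L

Travel time t = x/v = 110 km / (0.874 m/s) = 110000 m / 0.874 m/s = 125900 s = 1.457 d.
k_1 L₀/(k_a−k_1) = 0.420×41.3/(1.89−0.420) = 17.35/1.470 = 11.80 mg/L.
e^(−k_1 t) = e^(−0.420×1.457) = 0.5424; e^(−k_a t) = e^(−1.89×1.457) = 0.06373.
D = 11.80 × (0.5424 − 0.06373) + 3.76 × 0.06373 = 5.648 + 0.2396 = 5.888 mg/L.
DO = C_s − D = 11.0 − 5.888 = 5.112 mg/L.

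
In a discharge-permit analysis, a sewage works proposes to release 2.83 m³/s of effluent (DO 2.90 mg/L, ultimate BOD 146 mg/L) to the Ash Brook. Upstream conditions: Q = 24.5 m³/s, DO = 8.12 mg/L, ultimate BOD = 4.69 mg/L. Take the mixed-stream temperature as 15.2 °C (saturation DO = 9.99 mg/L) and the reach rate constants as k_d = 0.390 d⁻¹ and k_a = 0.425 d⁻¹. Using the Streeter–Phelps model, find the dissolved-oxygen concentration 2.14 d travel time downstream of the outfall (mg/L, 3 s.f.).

DO ≈ 2.28 mg/L

Mixed DO = (24.5×8.12 + 2.83×2.90)/(24.5+2.83) = 207.1/27.33 = 7.579 mg/L.
Mixed L₀ = (24.5×4.69 + 2.83×146)/(27.33) = 528.1/27.33 = 19.32 mg/L.
Initial deficit D₀ = C_s − DO₀ = 9.99 − 7.579 = 2.411 mg/L.
D(2.14) = [0.390×19.32/(0.425−0.390)](e^(−0.390×2.14) − e^(−0.425×2.14)) + 2.411 e^(−0.425×2.14)
= 215.3 × (0.4340 − 0.4027) + 2.411 × 0.4027 = 7.715 mg/L.
DO = 9.99 − 7.715 = 2.275 mg/L.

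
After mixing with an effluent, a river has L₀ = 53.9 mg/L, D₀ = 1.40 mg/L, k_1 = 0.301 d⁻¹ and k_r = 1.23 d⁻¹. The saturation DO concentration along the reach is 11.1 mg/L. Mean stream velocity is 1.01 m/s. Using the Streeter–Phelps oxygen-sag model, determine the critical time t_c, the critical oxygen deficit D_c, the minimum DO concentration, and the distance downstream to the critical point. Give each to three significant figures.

t_c = [1/(k_r−k_1)] ln[(k_r/k_1)(1 − D₀(k_r−k_1)/(k_1 L₀))]
= [1/(1.23−0.301)] ln[(1.23/0.301)(1 − 1.40×0.9290/(0.301×53.9))]
= (1/0.9290) ln[4.086 × 0.9198] = 1.076 × ln(3.759) = 1.076 × 1.324 = 1.425 d.
L(t_c) = L₀ e^(−k_1 t_c) = 53.9 × 0.6512 = 35.10 mg/L, and at the critical point k_r D_c = k_1 L, so D_c = (0.301/1.23) × 35.10 = 8.589 mg/L.
Minimum DO = C_s − D_c = 11.1 − 8.589 = 2.511 mg/L.
x_c = v t_c = 1.01 m/s × 1.425 d × 86400 s/d = 124400 m ≈ 124 km.

t_c ≈ 1.43 d; D_c ≈ 8.59 mg/L; min DO ≈ 2.51 mg/L; x_c ≈ 124 km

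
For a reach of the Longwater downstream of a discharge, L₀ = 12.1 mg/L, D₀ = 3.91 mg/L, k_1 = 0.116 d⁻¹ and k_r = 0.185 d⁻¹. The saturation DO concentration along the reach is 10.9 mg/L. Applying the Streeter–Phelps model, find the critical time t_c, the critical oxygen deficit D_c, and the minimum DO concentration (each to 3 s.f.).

t_c = [1/(k_r−k_1)] ln[(k_r/k_1)(1 − D₀(k_r−k_1)/(k_1 L₀))]
= [1/(0.185−0.116)] ln[(0.185/0.116)(1 − 3.91×0.06900/(0.116×12.1))]
= (1/0.06900) ln[1.595 × 0.8078] = 14.49 × ln(1.288) = 14.49 × 0.2533 = 3.671 d.
L(t_c) = L₀ e^(−k_1 t_c) = 12.1 × 0.6532 = 7.904 mg/L, and at the critical point k_r D_c = k_1 L, so D_c = (0.116/0.185) × 7.904 = 4.956 mg/L.
Minimum DO = C_s − D_c = 10.9 − 4.956 = 5.944 mg/L.

t_c ≈ 3.67 d; D_c ≈ 4.96 mg/L; min DO ≈ 5.94 mg/L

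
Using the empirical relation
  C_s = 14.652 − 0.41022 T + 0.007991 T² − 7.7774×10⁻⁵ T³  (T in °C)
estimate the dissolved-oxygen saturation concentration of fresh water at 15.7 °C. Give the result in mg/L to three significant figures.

C_s ≈ 9.88 mg/L

C_s = 14.652 − 0.41022×15.7 + 0.007991×15.7² − 7.7774×10⁻⁵×15.7³ = 9.880 mg/L.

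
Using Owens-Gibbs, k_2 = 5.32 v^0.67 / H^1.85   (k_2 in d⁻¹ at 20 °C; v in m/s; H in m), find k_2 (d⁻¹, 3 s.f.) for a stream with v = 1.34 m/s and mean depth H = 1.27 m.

k_2 = 5.32 × 1.34^0.67 / 1.27^1.85 = 5.32 × 1.217 / 1.556 = 4.159 d⁻¹.

k_2 ≈ 4.16 d⁻¹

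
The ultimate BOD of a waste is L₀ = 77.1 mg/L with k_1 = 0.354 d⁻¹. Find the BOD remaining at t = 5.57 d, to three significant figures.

L ≈ 10.7 mg/L

L_t = L₀ e^(−k_1 t) = 77.1 × e^(−0.354×5.57) = 77.1 × 0.1392 = 10.73 mg/L.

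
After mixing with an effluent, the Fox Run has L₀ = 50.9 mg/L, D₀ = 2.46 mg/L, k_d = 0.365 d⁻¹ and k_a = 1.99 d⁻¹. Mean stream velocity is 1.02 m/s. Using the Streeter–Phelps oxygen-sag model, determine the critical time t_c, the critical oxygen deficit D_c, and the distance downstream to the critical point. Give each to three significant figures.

With k_a/k_d = 5.452 and 1 − D₀(k_a−k_d)/(k_d L₀) = 0.7848,
t_c = ln(5.452 × 0.7848) / (1.99 − 0.365) = ln(4.279) / 1.625 = 1.454/1.625 = 0.8946 d.
L(t_c) = L₀ e^(−k_d t_c) = 50.9 × 0.7214 = 36.72 mg/L, and at the critical point k_a D_c = k_d L, so D_c = (0.365/1.99) × 36.72 = 6.735 mg/L.
x_c = v t_c = 1.02 m/s × 0.8946 d × 86400 s/d = 78840 m ≈ 78.8 km.

t_c ≈ 0.895 d; D_c ≈ 6.74 mg/L; x_c ≈ 78.8 km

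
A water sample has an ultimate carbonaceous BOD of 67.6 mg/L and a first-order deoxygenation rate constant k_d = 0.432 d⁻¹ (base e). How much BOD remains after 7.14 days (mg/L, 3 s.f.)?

L ≈ 3.09 mg/L

L_t = L₀ e^(−k_d t) = 67.6 × e^(−0.432×7.14) = 67.6 × 0.04575 = 3.093 mg/L.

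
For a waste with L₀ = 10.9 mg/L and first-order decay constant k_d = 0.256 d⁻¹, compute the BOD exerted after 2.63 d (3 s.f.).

y ≈ 5.34 mg/L

y_t = L₀(1 − e^(−k_d t)) = 10.9 × (1 − e^(−0.256×2.63))
= 10.9 × (1 − 0.5100) = 10.9 × 0.4900 = 5.341 mg/L.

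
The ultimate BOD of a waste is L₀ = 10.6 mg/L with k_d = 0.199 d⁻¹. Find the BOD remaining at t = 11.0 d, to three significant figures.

L_t = L₀ e^(−k_d t) = 10.6 × e^(−0.199×11.0) = 10.6 × 0.1120 = 1.188 mg/L.

L ≈ 1.19 mg/L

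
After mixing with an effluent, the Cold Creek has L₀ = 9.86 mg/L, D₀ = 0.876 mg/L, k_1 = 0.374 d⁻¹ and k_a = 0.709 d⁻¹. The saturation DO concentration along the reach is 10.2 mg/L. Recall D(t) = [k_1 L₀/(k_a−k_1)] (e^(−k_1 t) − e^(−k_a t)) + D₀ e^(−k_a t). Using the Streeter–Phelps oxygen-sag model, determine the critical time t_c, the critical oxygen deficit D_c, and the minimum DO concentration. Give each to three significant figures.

t_c = [1/(k_a−k_1)] ln[(k_a/k_1)(1 − D₀(k_a−k_1)/(k_1 L₀))]
= [1/(0.709−0.374)] ln[(0.709/0.374)(1 − 0.876×0.3350/(0.374×9.86))]
= (1/0.3350) ln[1.896 × 0.9204] = 2.985 × ln(1.745) = 2.985 × 0.5567 = 1.662 d.
L(t_c) = L₀ e^(−k_1 t_c) = 9.86 × 0.5371 = 5.296 mg/L, and at the critical point k_a D_c = k_1 L, so D_c = (0.374/0.709) × 5.296 = 2.794 mg/L.
Minimum DO = C_s − D_c = 10.2 − 2.794 = 7.406 mg/L.

t_c ≈ 1.66 d; D_c ≈ 2.79 mg/L; min DO ≈ 7.41 mg/L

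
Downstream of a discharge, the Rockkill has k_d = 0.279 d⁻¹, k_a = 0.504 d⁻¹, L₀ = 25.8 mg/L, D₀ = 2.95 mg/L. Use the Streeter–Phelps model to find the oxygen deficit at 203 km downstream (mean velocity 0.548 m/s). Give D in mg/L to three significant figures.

D ≈ 6.33 mg/L

Travel time t = x/v = 203 km / (0.548 m/s) = 203000 m / 0.548 m/s = 370400 s = 4.287 d.
k_d L₀/(k_a−k_d) = 0.279×25.8/(0.504−0.279) = 7.198/0.2250 = 31.99 mg/L.
e^(−k_d t) = e^(−0.279×4.287) = 0.3023; e^(−k_a t) = e^(−0.504×4.287) = 0.1152.
D = 31.99 × (0.3023 − 0.1152) + 2.95 × 0.1152 = 5.986 + 0.3399 = 6.326 mg/L.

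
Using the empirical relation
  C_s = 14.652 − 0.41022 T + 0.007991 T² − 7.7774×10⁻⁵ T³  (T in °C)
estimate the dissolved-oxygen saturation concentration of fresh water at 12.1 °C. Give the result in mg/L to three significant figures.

C_s ≈ 10.7 mg/L

C_s = 14.652 − 0.41022×12.1 + 0.007991×12.1² − 7.7774×10⁻⁵×12.1³ = 10.72 mg/L.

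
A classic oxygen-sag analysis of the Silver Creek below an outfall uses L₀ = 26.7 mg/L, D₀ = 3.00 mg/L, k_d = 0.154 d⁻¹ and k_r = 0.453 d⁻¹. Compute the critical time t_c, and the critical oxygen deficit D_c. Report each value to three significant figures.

With k_r/k_d = 2.942 and 1 − D₀(k_r−k_d)/(k_d L₀) = 0.7818,
t_c = ln(2.942 × 0.7818) / (0.453 − 0.154) = ln(2.300) / 0.2990 = 0.8328/0.2990 = 2.785 d.
L(t_c) = L₀ e^(−k_d t_c) = 26.7 × 0.6512 = 17.39 mg/L, and at the critical point k_r D_c = k_d L, so D_c = (0.154/0.453) × 17.39 = 5.911 mg/L.

t_c ≈ 2.79 d; D_c ≈ 5.91 mg/L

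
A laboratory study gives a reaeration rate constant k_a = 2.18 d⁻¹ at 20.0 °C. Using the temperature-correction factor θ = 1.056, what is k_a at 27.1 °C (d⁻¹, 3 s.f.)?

k_a(T₂) = k_a(T₁) · θ^(T₂−T₁) = 2.18 × 1.056^(27.1−20.0)
= 2.18 × 1.056^7.10 = 2.18 × 1.472 = 3.210 d⁻¹.

k_a ≈ 3.21 d⁻¹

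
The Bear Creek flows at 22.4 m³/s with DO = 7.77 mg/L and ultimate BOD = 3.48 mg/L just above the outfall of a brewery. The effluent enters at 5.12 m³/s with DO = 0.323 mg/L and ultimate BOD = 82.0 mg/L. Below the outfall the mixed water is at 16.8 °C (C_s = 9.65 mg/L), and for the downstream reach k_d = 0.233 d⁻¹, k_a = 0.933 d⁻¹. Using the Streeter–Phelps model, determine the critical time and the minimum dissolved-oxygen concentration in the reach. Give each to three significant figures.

t_c ≈ 0.865 d; minimum DO ≈ 5.96 mg/L

Mixed DO = (22.4×7.77 + 5.12×0.323)/(22.4+5.12) = 175.7/27.52 = 6.385 mg/L.
Mixed L₀ = (22.4×3.48 + 5.12×82.0)/(27.52) = 497.8/27.52 = 18.09 mg/L.
Initial deficit D₀ = C_s − DO₀ = 9.65 − 6.385 = 3.265 mg/L.
t_c = (1/0.7000) ln[(0.933/0.233)(1 − 3.265×0.7000/(0.233×18.09))] = 1.429 × ln(1.833) = 0.8653 d.
D_c = (0.233/0.933) × 18.09 × e^(−0.233×0.8653) = 0.2497 × 18.09 × 0.8174 = 3.692 mg/L.
Minimum DO = 9.65 − 3.692 = 5.958 mg/L.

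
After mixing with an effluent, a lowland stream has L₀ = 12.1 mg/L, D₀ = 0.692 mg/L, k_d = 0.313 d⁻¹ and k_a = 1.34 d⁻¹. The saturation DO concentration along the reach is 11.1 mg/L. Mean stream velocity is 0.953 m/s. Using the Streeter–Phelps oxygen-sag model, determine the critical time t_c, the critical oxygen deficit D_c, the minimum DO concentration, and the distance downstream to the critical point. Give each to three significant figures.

t_c ≈ 1.21 d; D_c ≈ 1.93 mg/L; min DO ≈ 9.17 mg/L; x_c ≈ 99.9 km

With k_a/k_d = 4.281 and 1 − D₀(k_a−k_d)/(k_d L₀) = 0.8124,
t_c = ln(4.281 × 0.8124) / (1.34 − 0.313) = ln(3.478) / 1.027 = 1.246/1.027 = 1.214 d.
L(t_c) = L₀ e^(−k_d t_c) = 12.1 × 0.6840 = 8.276 mg/L, and at the critical point k_a D_c = k_d L, so D_c = (0.313/1.34) × 8.276 = 1.933 mg/L.
Minimum DO = C_s − D_c = 11.1 − 1.933 = 9.167 mg/L.
x_c = v t_c = 0.953 m/s × 1.214 d × 86400 s/d = 99930 m ≈ 99.9 km.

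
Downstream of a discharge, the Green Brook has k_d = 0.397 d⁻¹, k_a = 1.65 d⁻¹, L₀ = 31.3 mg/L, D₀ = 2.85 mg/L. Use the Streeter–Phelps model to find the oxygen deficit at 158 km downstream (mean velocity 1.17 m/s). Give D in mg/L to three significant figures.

Travel time t = x/v = 158 km / (1.17 m/s) = 158000 m / 1.17 m/s = 135000 s = 1.563 d.
k_d L₀/(k_a−k_d) = 0.397×31.3/(1.65−0.397) = 12.43/1.253 = 9.917 mg/L.
e^(−k_d t) = e^(−0.397×1.563) = 0.5377; e^(−k_a t) = e^(−1.65×1.563) = 0.07585.
D = 9.917 × (0.5377 − 0.07585) + 2.85 × 0.07585 = 4.580 + 0.2162 = 4.796 mg/L.

D ≈ 4.80 mg/L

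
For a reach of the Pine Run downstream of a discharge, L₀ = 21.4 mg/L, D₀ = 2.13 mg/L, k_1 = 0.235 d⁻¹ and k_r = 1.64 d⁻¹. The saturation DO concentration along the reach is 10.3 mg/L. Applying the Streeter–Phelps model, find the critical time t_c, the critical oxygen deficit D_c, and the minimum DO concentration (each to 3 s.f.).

t_c = [1/(k_r−k_1)] ln[(k_r/k_1)(1 − D₀(k_r−k_1)/(k_1 L₀))]
= [1/(1.64−0.235)] ln[(1.64/0.235)(1 − 2.13×1.405/(0.235×21.4))]
= (1/1.405) ln[6.979 × 0.4049] = 0.7117 × ln(2.826) = 0.7117 × 1.039 = 0.7394 d.
D_c = (k_1/k_r) L₀ e^(−k_1 t_c) = (0.235/1.64) × 21.4 × e^(−0.235×0.7394) = 0.1433 × 21.4 × 0.8405 = 2.577 mg/L.
Minimum DO = C_s − D_c = 10.3 − 2.577 = 7.723 mg/L.

t_c ≈ 0.739 d; D_c ≈ 2.58 mg/L; min DO ≈ 7.72 mg/L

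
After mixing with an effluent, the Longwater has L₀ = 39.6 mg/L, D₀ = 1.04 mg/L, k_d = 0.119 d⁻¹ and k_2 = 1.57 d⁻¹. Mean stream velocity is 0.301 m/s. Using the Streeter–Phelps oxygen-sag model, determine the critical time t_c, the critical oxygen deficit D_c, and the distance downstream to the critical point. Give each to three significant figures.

t_c ≈ 1.51 d; D_c ≈ 2.51 mg/L; x_c ≈ 39.3 km

t_c = [1/(k_2−k_d)] ln[(k_2/k_d)(1 − D₀(k_2−k_d)/(k_d L₀))]
= [1/(1.57−0.119)] ln[(1.57/0.119)(1 − 1.04×1.451/(0.119×39.6))]
= (1/1.451) ln[13.19 × 0.6798] = 0.6892 × ln(8.968) = 0.6892 × 2.194 = 1.512 d.
D_c = (k_d/k_2) L₀ e^(−k_d t_c) = (0.119/1.57) × 39.6 × e^(−0.119×1.512) = 0.07580 × 39.6 × 0.8353 = 2.507 mg/L.
x_c = v t_c = 0.301 m/s × 1.512 d × 86400 s/d = 39320 m ≈ 39.3 km.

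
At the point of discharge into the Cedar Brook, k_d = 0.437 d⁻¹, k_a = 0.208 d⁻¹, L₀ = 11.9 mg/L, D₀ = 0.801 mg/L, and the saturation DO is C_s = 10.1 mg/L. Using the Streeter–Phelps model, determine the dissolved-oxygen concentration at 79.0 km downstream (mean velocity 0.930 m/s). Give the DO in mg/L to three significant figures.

Travel time t = x/v = 79.0 km / (0.930 m/s) = 79000 m / 0.930 m/s = 84950 s = 0.9832 d.
k_d L₀/(k_a−k_d) = 0.437×11.9/(0.208−0.437) = 5.200/-0.2290 = -22.71 mg/L.
e^(−k_d t) = e^(−0.437×0.9832) = 0.6507; e^(−k_a t) = e^(−0.208×0.9832) = 0.8151.
D = -22.71 × (0.6507 − 0.8151) + 0.801 × 0.8151 = 3.731 + 0.6529 = 4.384 mg/L.
DO = C_s − D = 10.1 − 4.384 = 5.716 mg/L.

DO ≈ 5.72 mg/L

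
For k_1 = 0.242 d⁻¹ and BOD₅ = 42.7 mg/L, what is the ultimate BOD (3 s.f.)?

L₀ ≈ 60.8 mg/L

BOD₅ = L₀(1 − e^(−5k_1)) ⇒ L₀ = BOD₅ / (1 − e^(−5×0.242))
= 42.7 / (1 − 0.2982) = 42.7 / 0.7018 = 60.84 mg/L.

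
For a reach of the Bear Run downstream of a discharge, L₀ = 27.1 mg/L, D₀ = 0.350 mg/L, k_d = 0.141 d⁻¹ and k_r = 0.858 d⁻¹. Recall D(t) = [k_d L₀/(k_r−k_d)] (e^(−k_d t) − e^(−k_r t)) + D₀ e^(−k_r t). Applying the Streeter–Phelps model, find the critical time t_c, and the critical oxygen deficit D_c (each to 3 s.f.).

With k_r/k_d = 6.085 and 1 − D₀(k_r−k_d)/(k_d L₀) = 0.9343,
t_c = ln(6.085 × 0.9343) / (0.858 − 0.141) = ln(5.685) / 0.7170 = 1.738/0.7170 = 2.424 d.
L(t_c) = L₀ e^(−k_d t_c) = 27.1 × 0.7105 = 19.25 mg/L, and at the critical point k_r D_c = k_d L, so D_c = (0.141/0.858) × 19.25 = 3.164 mg/L.

t_c ≈ 2.42 d; D_c ≈ 3.16 mg/L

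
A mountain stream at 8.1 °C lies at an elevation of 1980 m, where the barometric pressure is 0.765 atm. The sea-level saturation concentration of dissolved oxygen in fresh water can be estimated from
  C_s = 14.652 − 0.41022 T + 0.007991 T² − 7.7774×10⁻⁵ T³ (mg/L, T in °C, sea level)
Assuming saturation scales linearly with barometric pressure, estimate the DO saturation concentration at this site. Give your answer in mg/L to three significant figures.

At sea level: C_s = 14.652 − 0.41022×8.1 + 0.007991×8.1² − 7.7774×10⁻⁵×8.1³ = 11.81 mg/L.
Pressure correction: C_s' = 11.81 × 0.765 = 9.036 mg/L.

C_s ≈ 9.04 mg/L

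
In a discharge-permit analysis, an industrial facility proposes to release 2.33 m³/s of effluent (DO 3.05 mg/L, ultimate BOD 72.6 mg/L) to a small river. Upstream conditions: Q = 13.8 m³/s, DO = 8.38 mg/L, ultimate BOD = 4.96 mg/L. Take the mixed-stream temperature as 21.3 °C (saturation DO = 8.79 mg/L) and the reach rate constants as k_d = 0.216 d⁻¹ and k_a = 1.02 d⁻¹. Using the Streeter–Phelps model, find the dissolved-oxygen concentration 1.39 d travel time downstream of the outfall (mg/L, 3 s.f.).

Mixed DO = (13.8×8.38 + 2.33×3.05)/(13.8+2.33) = 122.8/16.13 = 7.610 mg/L.
Mixed L₀ = (13.8×4.96 + 2.33×72.6)/(16.13) = 237.6/16.13 = 14.73 mg/L.
Initial deficit D₀ = C_s − DO₀ = 8.79 − 7.610 = 1.180 mg/L.
D(1.39) = [0.216×14.73/(1.02−0.216)](e^(−0.216×1.39) − e^(−1.02×1.39)) + 1.180 e^(−1.02×1.39)
= 3.957 × (0.7406 − 0.2422) + 1.180 × 0.2422 = 2.258 mg/L.
DO = 8.79 − 2.258 = 6.532 mg/L.

DO ≈ 6.53 mg/L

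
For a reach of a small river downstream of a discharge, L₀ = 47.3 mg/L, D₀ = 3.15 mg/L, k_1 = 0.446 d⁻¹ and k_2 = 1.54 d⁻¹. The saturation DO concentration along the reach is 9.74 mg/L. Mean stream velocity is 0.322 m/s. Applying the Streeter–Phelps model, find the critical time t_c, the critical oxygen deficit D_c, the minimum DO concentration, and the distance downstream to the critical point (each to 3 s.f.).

t_c ≈ 0.970 d; D_c ≈ 8.89 mg/L; min DO ≈ 0.851 mg/L; x_c ≈ 27.0 km

t_c = [1/(k_2−k_1)] ln[(k_2/k_1)(1 − D₀(k_2−k_1)/(k_1 L₀))]
= [1/(1.54−0.446)] ln[(1.54/0.446)(1 − 3.15×1.094/(0.446×47.3))]
= (1/1.094) ln[3.453 × 0.8366] = 0.9141 × ln(2.889) = 0.9141 × 1.061 = 0.9697 d.
D_c = (k_1/k_2) L₀ e^(−k_1 t_c) = (0.446/1.54) × 47.3 × e^(−0.446×0.9697) = 0.2896 × 47.3 × 0.6489 = 8.889 mg/L.
Minimum DO = C_s − D_c = 9.74 − 8.889 = 0.8511 mg/L.
x_c = v t_c = 0.322 m/s × 0.9697 d × 86400 s/d = 26980 m ≈ 27.0 km.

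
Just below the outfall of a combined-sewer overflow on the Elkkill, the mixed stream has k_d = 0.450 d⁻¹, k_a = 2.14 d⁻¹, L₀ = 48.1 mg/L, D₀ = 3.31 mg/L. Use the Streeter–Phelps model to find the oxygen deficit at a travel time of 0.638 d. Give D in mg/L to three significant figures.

D ≈ 7.19 mg/L

k_d L₀/(k_a−k_d) = 0.450×48.1/(2.14−0.450) = 21.64/1.690 = 12.81 mg/L.
e^(−k_d t) = e^(−0.450×0.6380) = 0.7504; e^(−k_a t) = e^(−2.14×0.6380) = 0.2553.
D = 12.81 × (0.7504 − 0.2553) + 3.31 × 0.2553 = 6.342 + 0.8450 = 7.187 mg/L.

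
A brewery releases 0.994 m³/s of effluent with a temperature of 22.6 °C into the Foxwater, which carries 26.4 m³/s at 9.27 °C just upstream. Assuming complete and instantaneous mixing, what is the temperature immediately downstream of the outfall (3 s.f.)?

Flow-weighted mixing: C = (Q_r C_r + Q_w C_w)/(Q_r + Q_w)
= (26.4×9.27 + 0.994×22.6)/(26.4 + 0.994) = 267.2/27.39 = 9.754 °C.

9.75 °C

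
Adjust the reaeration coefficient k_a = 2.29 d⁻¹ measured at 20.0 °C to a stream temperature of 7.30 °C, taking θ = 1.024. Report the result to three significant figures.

k_a ≈ 1.69 d⁻¹

k_a(T₂) = k_a(T₁) · θ^(T₂−T₁) = 2.29 × 1.024^(7.30−20.0)
= 2.29 × 1.024^-12.7 = 2.29 × 0.7399 = 1.694 d⁻¹.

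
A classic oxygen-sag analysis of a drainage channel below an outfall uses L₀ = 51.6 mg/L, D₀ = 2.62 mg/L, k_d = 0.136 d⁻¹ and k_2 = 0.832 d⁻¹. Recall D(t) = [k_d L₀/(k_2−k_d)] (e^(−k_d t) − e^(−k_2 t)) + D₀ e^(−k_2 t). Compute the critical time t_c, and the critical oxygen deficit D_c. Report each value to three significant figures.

t_c ≈ 2.17 d; D_c ≈ 6.28 mg/L

At the critical point dD/dt = 0, so k_d L₀ e^(−k_d t) = k_2 D. Substituting D(t) from the Streeter–Phelps equation and solving for t gives
t_c = ln[(k_2/k_d)(1 − D₀(k_2−k_d)/(k_d L₀))] / (k_2−k_d).
Here k_2−k_d = 0.6960 d⁻¹ and 1 − D₀(k_2−k_d)/(k_d L₀) = 1 − 2.62×0.6960/(0.136×51.6) = 0.7402, so
t_c = ln(6.118 × 0.7402) / 0.6960 = 1.510 / 0.6960 = 2.170 d.
D_c = (k_d/k_2) L₀ e^(−k_d t_c) = (0.136/0.832) × 51.6 × e^(−0.136×2.170) = 0.1635 × 51.6 × 0.7444 = 6.279 mg/L.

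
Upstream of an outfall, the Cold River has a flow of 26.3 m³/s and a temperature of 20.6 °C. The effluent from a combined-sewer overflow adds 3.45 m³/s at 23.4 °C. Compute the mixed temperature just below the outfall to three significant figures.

20.9 °C

Flow-weighted mixing: C = (Q_r C_r + Q_w C_w)/(Q_r + Q_w)
= (26.3×20.6 + 3.45×23.4)/(26.3 + 3.45) = 622.5/29.75 = 20.92 °C.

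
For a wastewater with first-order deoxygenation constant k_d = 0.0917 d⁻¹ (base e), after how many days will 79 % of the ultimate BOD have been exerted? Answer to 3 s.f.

y/L₀ = 1 − e^(−k_d t) = 0.79 ⇒ e^(−k_d t) = 0.210
t = −ln(0.210) / 0.0917 = 1.561 / 0.0917 = 17.02 d.

t ≈ 17.0 d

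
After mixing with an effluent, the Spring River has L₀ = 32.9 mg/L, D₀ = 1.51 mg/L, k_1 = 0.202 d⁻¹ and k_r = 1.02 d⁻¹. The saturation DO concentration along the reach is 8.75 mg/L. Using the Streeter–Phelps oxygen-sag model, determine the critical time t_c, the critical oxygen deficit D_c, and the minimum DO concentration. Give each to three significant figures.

t_c ≈ 1.73 d; D_c ≈ 4.60 mg/L; min DO ≈ 4.15 mg/L

With k_r/k_1 = 5.050 and 1 − D₀(k_r−k_1)/(k_1 L₀) = 0.8141,
t_c = ln(5.050 × 0.8141) / (1.02 − 0.202) = ln(4.111) / 0.8180 = 1.414/0.8180 = 1.728 d.
L(t_c) = L₀ e^(−k_1 t_c) = 32.9 × 0.7053 = 23.21 mg/L, and at the critical point k_r D_c = k_1 L, so D_c = (0.202/1.02) × 23.21 = 4.596 mg/L.
Minimum DO = C_s − D_c = 8.75 − 4.596 = 4.154 mg/L.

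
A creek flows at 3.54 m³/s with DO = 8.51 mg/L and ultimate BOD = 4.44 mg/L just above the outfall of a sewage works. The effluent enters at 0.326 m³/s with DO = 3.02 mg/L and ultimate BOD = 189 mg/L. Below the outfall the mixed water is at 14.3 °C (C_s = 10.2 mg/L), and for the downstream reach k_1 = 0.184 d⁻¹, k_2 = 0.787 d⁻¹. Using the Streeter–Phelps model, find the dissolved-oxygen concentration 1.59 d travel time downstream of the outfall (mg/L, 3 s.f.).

Mixed DO = (3.54×8.51 + 0.326×3.02)/(3.54+0.326) = 31.11/3.866 = 8.047 mg/L.
Mixed L₀ = (3.54×4.44 + 0.326×189)/(3.866) = 77.33/3.866 = 20.00 mg/L.
Initial deficit D₀ = C_s − DO₀ = 10.2 − 8.047 = 2.153 mg/L.
D(1.59) = [0.184×20.00/(0.787−0.184)](e^(−0.184×1.59) − e^(−0.787×1.59)) + 2.153 e^(−0.787×1.59)
= 6.104 × (0.7464 − 0.2861) + 2.153 × 0.2861 = 3.425 mg/L.
DO = 10.2 − 3.425 = 6.775 mg/L.

DO ≈ 6.77 mg/L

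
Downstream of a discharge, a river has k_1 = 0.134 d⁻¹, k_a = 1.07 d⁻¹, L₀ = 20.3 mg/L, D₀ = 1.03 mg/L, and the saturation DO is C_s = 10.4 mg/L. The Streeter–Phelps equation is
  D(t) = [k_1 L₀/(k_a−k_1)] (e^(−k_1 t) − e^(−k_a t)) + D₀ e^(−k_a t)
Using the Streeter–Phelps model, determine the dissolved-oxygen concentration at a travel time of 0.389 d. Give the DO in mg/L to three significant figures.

DO ≈ 8.88 mg/L

k_1 L₀/(k_a−k_1) = 0.134×20.3/(1.07−0.134) = 2.720/0.9360 = 2.906 mg/L.
e^(−k_1 t) = e^(−0.134×0.3890) = 0.9492; e^(−k_a t) = e^(−1.07×0.3890) = 0.6595.
D = 2.906 × (0.9492 − 0.6595) + 1.03 × 0.6595 = 0.8419 + 0.6793 = 1.521 mg/L.
DO = C_s − D = 10.4 − 1.521 = 8.879 mg/L.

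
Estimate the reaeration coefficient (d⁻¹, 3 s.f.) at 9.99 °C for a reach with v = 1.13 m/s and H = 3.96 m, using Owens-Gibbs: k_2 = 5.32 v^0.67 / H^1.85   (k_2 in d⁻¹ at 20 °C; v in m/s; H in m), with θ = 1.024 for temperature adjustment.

k_2 ≈ 0.357 d⁻¹

k_2(20) = 5.32 × 1.13^0.67 / 3.96^1.85 = 5.32 × 1.085 / 12.76 = 0.4526 d⁻¹.
k_2(9.99) = 0.4526 × 1.024^(9.99−20) = 0.4526 × 0.7887 = 0.3570 d⁻¹.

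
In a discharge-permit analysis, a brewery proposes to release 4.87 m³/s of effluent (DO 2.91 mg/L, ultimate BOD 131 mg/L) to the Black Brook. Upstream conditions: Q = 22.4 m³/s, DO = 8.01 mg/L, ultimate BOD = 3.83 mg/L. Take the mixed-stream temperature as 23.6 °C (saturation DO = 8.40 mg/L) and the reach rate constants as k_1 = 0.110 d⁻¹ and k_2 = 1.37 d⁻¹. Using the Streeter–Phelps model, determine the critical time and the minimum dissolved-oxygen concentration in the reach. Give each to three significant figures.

Mixed DO = (22.4×8.01 + 4.87×2.91)/(22.4+4.87) = 193.6/27.27 = 7.099 mg/L.
Mixed L₀ = (22.4×3.83 + 4.87×131)/(27.27) = 723.8/27.27 = 26.54 mg/L.
Initial deficit D₀ = C_s − DO₀ = 8.40 − 7.099 = 1.301 mg/L.
t_c = (1/1.260) ln[(1.37/0.110)(1 − 1.301×1.260/(0.110×26.54))] = 0.7937 × ln(5.463) = 1.348 d.
D_c = (0.110/1.37) × 26.54 × e^(−0.110×1.348) = 0.08029 × 26.54 × 0.8622 = 1.837 mg/L.
Minimum DO = 8.40 − 1.837 = 6.563 mg/L.

t_c ≈ 1.35 d; minimum DO ≈ 6.56 mg/L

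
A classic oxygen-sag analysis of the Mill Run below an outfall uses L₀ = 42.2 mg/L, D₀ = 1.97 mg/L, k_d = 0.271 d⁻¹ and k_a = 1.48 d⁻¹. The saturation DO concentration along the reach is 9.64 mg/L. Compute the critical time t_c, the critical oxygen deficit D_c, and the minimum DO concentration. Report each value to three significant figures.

At the critical point dD/dt = 0, so k_d L₀ e^(−k_d t) = k_a D. Substituting D(t) from the Streeter–Phelps equation and solving for t gives
t_c = ln[(k_a/k_d)(1 − D₀(k_a−k_d)/(k_d L₀))] / (k_a−k_d).
Here k_a−k_d = 1.209 d⁻¹ and 1 − D₀(k_a−k_d)/(k_d L₀) = 1 − 1.97×1.209/(0.271×42.2) = 0.7917, so
t_c = ln(5.461 × 0.7917) / 1.209 = 1.464 / 1.209 = 1.211 d.
L(t_c) = L₀ e^(−k_d t_c) = 42.2 × 0.7202 = 30.39 mg/L, and at the critical point k_a D_c = k_d L, so D_c = (0.271/1.48) × 30.39 = 5.565 mg/L.
Minimum DO = C_s − D_c = 9.64 − 5.565 = 4.075 mg/L.

t_c ≈ 1.21 d; D_c ≈ 5.57 mg/L; min DO ≈ 4.07 mg/L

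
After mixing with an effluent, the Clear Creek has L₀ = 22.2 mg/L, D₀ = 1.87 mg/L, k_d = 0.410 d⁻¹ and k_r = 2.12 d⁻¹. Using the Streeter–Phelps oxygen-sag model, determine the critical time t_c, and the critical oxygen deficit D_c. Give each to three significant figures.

At the critical point dD/dt = 0, so k_d L₀ e^(−k_d t) = k_r D. Substituting D(t) from the Streeter–Phelps equation and solving for t gives
t_c = ln[(k_r/k_d)(1 − D₀(k_r−k_d)/(k_d L₀))] / (k_r−k_d).
Here k_r−k_d = 1.710 d⁻¹ and 1 − D₀(k_r−k_d)/(k_d L₀) = 1 − 1.87×1.710/(0.410×22.2) = 0.6487, so
t_c = ln(5.171 × 0.6487) / 1.710 = 1.210 / 1.710 = 0.7077 d.
L(t_c) = L₀ e^(−k_d t_c) = 22.2 × 0.7481 = 16.61 mg/L, and at the critical point k_r D_c = k_d L, so D_c = (0.410/2.12) × 16.61 = 3.212 mg/L.

t_c ≈ 0.708 d; D_c ≈ 3.21 mg/L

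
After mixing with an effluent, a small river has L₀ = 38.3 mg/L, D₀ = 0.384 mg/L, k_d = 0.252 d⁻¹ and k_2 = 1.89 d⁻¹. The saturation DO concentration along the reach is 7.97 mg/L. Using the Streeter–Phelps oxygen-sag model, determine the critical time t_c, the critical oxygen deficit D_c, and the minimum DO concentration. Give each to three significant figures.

t_c ≈ 1.19 d; D_c ≈ 3.78 mg/L; min DO ≈ 4.19 mg/L

With k_2/k_d = 7.500 and 1 − D₀(k_2−k_d)/(k_d L₀) = 0.9348,
t_c = ln(7.500 × 0.9348) / (1.89 − 0.252) = ln(7.011) / 1.638 = 1.948/1.638 = 1.189 d.
L(t_c) = L₀ e^(−k_d t_c) = 38.3 × 0.7411 = 28.38 mg/L, and at the critical point k_2 D_c = k_d L, so D_c = (0.252/1.89) × 28.38 = 3.785 mg/L.
Minimum DO = C_s − D_c = 7.97 − 3.785 = 4.185 mg/L.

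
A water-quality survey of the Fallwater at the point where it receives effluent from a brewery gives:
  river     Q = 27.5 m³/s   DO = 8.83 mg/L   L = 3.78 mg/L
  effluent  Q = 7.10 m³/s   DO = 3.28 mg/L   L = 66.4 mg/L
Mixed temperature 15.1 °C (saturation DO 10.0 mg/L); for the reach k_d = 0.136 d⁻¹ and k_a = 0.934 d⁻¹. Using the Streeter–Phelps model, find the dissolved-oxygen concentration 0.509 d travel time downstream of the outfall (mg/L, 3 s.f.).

Mixed DO = (27.5×8.83 + 7.10×3.28)/(27.5+7.10) = 266.1/34.60 = 7.691 mg/L.
Mixed L₀ = (27.5×3.78 + 7.10×66.4)/(34.60) = 575.4/34.60 = 16.63 mg/L.
Initial deficit D₀ = C_s − DO₀ = 10.0 − 7.691 = 2.309 mg/L.
D(0.509) = [0.136×16.63/(0.934−0.136)](e^(−0.136×0.509) − e^(−0.934×0.509)) + 2.309 e^(−0.934×0.509)
= 2.834 × (0.9331 − 0.6216) + 2.309 × 0.6216 = 2.318 mg/L.
DO = 10.0 − 2.318 = 7.682 mg/L.

DO ≈ 7.68 mg/L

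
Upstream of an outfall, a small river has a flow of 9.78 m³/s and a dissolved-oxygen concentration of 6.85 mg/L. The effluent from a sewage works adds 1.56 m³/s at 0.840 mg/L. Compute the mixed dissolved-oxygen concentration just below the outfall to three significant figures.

Flow-weighted mixing: C = (Q_r C_r + Q_w C_w)/(Q_r + Q_w)
= (9.78×6.85 + 1.56×0.840)/(9.78 + 1.56) = 68.30/11.34 = 6.023 mg/L.

6.02 mg/L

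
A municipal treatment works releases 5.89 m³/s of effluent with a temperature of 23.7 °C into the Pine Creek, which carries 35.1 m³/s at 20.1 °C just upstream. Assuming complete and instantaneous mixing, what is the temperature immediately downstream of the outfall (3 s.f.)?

20.6 °C

Flow-weighted mixing: C = (Q_r C_r + Q_w C_w)/(Q_r + Q_w)
= (35.1×20.1 + 5.89×23.7)/(35.1 + 5.89) = 845.1/40.99 = 20.62 °C.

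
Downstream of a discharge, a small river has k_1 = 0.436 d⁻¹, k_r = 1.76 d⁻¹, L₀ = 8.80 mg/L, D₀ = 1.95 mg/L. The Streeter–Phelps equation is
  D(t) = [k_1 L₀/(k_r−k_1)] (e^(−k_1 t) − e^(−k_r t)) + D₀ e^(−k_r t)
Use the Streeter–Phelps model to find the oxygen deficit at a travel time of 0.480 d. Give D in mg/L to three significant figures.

D ≈ 1.94 mg/L

k_1 L₀/(k_r−k_1) = 0.436×8.80/(1.76−0.436) = 3.837/1.324 = 2.898 mg/L.
e^(−k_1 t) = e^(−0.436×0.4800) = 0.8112; e^(−k_r t) = e^(−1.76×0.4800) = 0.4296.
D = 2.898 × (0.8112 − 0.4296) + 1.95 × 0.4296 = 1.106 + 0.8378 = 1.943 mg/L.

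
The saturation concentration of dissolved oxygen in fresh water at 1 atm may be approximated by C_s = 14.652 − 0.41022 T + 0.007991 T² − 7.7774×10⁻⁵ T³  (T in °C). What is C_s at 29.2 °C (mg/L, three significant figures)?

C_s ≈ 7.55 mg/L

C_s = 14.652 − 0.41022×29.2 + 0.007991×29.2² − 7.7774×10⁻⁵×29.2³ = 7.551 mg/L.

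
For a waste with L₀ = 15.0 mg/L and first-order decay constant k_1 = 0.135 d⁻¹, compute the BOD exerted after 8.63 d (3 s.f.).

y ≈ 10.3 mg/L

y_t = L₀(1 − e^(−k_1 t)) = 15.0 × (1 − e^(−0.135×8.63))
= 15.0 × (1 − 0.3119) = 15.0 × 0.6881 = 10.32 mg/L.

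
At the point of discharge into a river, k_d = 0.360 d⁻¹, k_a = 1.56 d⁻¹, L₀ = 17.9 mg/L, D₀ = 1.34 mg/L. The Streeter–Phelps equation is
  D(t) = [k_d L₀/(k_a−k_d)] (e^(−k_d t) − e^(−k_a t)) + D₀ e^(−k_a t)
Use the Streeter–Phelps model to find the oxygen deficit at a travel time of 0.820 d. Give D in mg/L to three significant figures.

D ≈ 2.88 mg/L

k_d L₀/(k_a−k_d) = 0.360×17.9/(1.56−0.360) = 6.444/1.200 = 5.370 mg/L.
e^(−k_d t) = e^(−0.360×0.8200) = 0.7444; e^(−k_a t) = e^(−1.56×0.8200) = 0.2783.
D = 5.370 × (0.7444 − 0.2783) + 1.34 × 0.2783 = 2.503 + 0.3729 = 2.876 mg/L.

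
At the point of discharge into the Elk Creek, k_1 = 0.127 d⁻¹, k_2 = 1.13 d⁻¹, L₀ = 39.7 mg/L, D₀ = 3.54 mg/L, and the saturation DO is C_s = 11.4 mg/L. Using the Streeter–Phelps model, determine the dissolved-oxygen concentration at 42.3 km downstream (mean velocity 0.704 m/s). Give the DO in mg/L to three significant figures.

Travel time t = x/v = 42.3 km / (0.704 m/s) = 42300 m / 0.704 m/s = 60090 s = 0.6954 d.
k_1 L₀/(k_2−k_1) = 0.127×39.7/(1.13−0.127) = 5.042/1.003 = 5.027 mg/L.
e^(−k_1 t) = e^(−0.127×0.6954) = 0.9155; e^(−k_2 t) = e^(−1.13×0.6954) = 0.4557.
D = 5.027 × (0.9155 − 0.4557) + 3.54 × 0.4557 = 2.311 + 1.613 = 3.924 mg/L.
DO = C_s − D = 11.4 − 3.924 = 7.476 mg/L.

DO ≈ 7.48 mg/L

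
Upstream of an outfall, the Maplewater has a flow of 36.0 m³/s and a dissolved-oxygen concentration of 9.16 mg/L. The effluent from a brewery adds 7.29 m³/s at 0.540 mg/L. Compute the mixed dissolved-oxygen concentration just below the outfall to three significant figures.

Flow-weighted mixing: C = (Q_r C_r + Q_w C_w)/(Q_r + Q_w)
= (36.0×9.16 + 7.29×0.540)/(36.0 + 7.29) = 333.7/43.29 = 7.708 mg/L.

7.71 mg/L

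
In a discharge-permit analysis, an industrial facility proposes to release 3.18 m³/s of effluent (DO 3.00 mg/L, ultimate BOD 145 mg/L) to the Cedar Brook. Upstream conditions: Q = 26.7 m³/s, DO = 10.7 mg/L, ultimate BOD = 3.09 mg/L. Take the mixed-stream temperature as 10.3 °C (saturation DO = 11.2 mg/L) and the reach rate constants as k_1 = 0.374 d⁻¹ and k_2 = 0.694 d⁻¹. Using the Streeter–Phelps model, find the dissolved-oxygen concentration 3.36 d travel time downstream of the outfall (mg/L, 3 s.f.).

DO ≈ 7.09 mg/L

Mixed DO = (26.7×10.7 + 3.18×3.00)/(26.7+3.18) = 295.2/29.88 = 9.881 mg/L.
Mixed L₀ = (26.7×3.09 + 3.18×145)/(29.88) = 543.6/29.88 = 18.19 mg/L.
Initial deficit D₀ = C_s − DO₀ = 11.2 − 9.881 = 1.319 mg/L.
D(3.36) = [0.374×18.19/(0.694−0.374)](e^(−0.374×3.36) − e^(−0.694×3.36)) + 1.319 e^(−0.694×3.36)
= 21.26 × (0.2846 − 0.09712) + 1.319 × 0.09712 = 4.115 mg/L.
DO = 11.2 − 4.115 = 7.085 mg/L.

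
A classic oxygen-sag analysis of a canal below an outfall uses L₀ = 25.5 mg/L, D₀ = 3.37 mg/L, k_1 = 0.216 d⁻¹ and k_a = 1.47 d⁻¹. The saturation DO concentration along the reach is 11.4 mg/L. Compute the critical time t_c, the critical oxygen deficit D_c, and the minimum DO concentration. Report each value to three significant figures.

t_c ≈ 0.367 d; D_c ≈ 3.46 mg/L; min DO ≈ 7.94 mg/L

t_c = [1/(k_a−k_1)] ln[(k_a/k_1)(1 − D₀(k_a−k_1)/(k_1 L₀))]
= [1/(1.47−0.216)] ln[(1.47/0.216)(1 − 3.37×1.254/(0.216×25.5))]
= (1/1.254) ln[6.806 × 0.2328] = 0.7974 × ln(1.584) = 0.7974 × 0.4600 = 0.3668 d.
L(t_c) = L₀ e^(−k_1 t_c) = 25.5 × 0.9238 = 23.56 mg/L, and at the critical point k_a D_c = k_1 L, so D_c = (0.216/1.47) × 23.56 = 3.462 mg/L.
Minimum DO = C_s − D_c = 11.4 − 3.462 = 7.938 mg/L.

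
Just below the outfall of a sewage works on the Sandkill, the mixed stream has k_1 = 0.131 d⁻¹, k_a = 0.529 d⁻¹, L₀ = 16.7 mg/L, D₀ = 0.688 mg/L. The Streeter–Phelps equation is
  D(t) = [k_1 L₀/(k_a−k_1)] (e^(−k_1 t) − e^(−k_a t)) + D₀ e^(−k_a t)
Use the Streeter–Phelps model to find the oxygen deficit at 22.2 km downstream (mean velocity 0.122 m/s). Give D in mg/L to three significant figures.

D ≈ 2.59 mg/L

Travel time t = x/v = 22.2 km / (0.122 m/s) = 22200 m / 0.122 m/s = 182000 s = 2.106 d.
k_1 L₀/(k_a−k_1) = 0.131×16.7/(0.529−0.131) = 2.188/0.3980 = 5.497 mg/L.
e^(−k_1 t) = e^(−0.131×2.106) = 0.7589; e^(−k_a t) = e^(−0.529×2.106) = 0.3282.
D = 5.497 × (0.7589 − 0.3282) + 0.688 × 0.3282 = 2.367 + 0.2258 = 2.593 mg/L.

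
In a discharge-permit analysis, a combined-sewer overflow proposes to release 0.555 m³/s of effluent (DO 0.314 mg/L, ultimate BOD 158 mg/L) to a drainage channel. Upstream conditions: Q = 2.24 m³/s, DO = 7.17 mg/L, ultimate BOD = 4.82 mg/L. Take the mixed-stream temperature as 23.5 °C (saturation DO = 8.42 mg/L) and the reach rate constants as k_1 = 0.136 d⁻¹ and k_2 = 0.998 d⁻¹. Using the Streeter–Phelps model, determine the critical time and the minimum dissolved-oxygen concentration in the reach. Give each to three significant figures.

t_c ≈ 1.58 d; minimum DO ≈ 4.54 mg/L

Mixed DO = (2.24×7.17 + 0.555×0.314)/(2.24+0.555) = 16.24/2.795 = 5.809 mg/L.
Mixed L₀ = (2.24×4.82 + 0.555×158)/(2.795) = 98.49/2.795 = 35.24 mg/L.
Initial deficit D₀ = C_s − DO₀ = 8.42 − 5.809 = 2.611 mg/L.
t_c = (1/0.8620) ln[(0.998/0.136)(1 − 2.611×0.8620/(0.136×35.24))] = 1.160 × ln(3.891) = 1.576 d.
D_c = (0.136/0.998) × 35.24 × e^(−0.136×1.576) = 0.1363 × 35.24 × 0.8070 = 3.875 mg/L.
Minimum DO = 8.42 − 3.875 = 4.545 mg/L.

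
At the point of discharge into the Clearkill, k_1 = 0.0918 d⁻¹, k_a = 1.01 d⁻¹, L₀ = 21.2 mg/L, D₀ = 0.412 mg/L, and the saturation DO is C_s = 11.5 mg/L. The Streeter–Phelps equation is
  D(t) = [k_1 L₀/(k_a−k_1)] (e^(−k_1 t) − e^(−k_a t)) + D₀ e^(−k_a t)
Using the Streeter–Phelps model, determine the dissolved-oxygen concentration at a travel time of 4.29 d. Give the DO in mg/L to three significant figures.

k_1 L₀/(k_a−k_1) = 0.0918×21.2/(1.01−0.0918) = 1.946/0.9182 = 2.120 mg/L.
e^(−k_1 t) = e^(−0.0918×4.290) = 0.6745; e^(−k_a t) = e^(−1.01×4.290) = 0.01313.
D = 2.120 × (0.6745 − 0.01313) + 0.412 × 0.01313 = 1.402 + 0.005409 = 1.407 mg/L.
DO = C_s − D = 11.5 − 1.407 = 10.09 mg/L.

DO ≈ 10.1 mg/L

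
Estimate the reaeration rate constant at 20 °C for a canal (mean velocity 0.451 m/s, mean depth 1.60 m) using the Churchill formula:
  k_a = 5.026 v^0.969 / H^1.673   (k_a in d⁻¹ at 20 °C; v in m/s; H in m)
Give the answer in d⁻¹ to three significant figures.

k_a ≈ 1.06 d⁻¹

k_a = 5.026 × 0.451^0.969 / 1.60^1.673 = 5.026 × 0.4623 / 2.195 = 1.058 d⁻¹.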